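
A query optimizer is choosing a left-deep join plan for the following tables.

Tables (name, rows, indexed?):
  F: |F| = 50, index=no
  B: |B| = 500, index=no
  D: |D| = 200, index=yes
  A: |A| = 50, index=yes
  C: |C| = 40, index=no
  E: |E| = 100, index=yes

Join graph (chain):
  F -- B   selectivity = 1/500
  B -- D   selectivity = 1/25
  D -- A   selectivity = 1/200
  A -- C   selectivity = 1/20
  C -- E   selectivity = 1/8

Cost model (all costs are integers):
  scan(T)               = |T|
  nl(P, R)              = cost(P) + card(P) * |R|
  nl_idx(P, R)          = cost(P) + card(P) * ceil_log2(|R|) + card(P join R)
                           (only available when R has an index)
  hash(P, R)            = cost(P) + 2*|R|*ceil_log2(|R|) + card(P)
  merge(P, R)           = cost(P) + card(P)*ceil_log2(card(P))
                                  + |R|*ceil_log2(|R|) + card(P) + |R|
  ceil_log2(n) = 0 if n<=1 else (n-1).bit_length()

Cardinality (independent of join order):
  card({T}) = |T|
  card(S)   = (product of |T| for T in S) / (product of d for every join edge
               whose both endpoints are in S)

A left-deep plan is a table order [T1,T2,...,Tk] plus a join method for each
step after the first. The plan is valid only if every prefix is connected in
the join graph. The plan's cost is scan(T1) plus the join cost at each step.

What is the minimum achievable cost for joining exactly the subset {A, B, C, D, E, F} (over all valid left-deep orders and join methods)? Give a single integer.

Selinger DP over subsets of {A,B,C,D,E,F}:
  {F}: scan cost=50, card=50
  {B}: scan cost=500, card=500
  {D}: scan cost=200, card=200
  {A}: scan cost=50, card=50
  {C}: scan cost=40, card=40
  {E}: scan cost=100, card=100
  {BF}: card=50; try (F,hash)→1600, (B,merge)→5400, (F,merge)→5850, (B,hash)→9100, (B,nl)→25050, (F,nl)→25500; best=1600 via (F,hash)
  {BD}: card=4000; try (D,hash)→4200, (B,merge)→7000, (D,merge)→7300, (D,nl_idx)→8500, (B,hash)→9400, (B,nl)→100200 …(+1); best=4200 via (D,hash)
  {AD}: card=50; try (D,nl_idx)→500, (A,hash)→1000, (A,nl_idx)→1450, (D,merge)→2200, (A,merge)→2350, (D,hash)→3300 …(+2); best=500 via (D,nl_idx)
  {AC}: card=100; try (A,nl_idx)→380, (C,hash)→580, (A,merge)→670, (C,merge)→680, (A,hash)→680, (A,nl)→2040 …(+1); best=380 via (A,nl_idx)
  {CE}: card=500; try (C,hash)→680, (E,nl_idx)→820, (E,merge)→1120, (C,merge)→1180, (E,hash)→1480, (E,nl)→4040 …(+1); best=680 via (C,hash)
  {BDF}: card=400; try (D,nl_idx)→2400, (D,merge)→3750, (D,hash)→4850, (F,hash)→8800, (D,nl)→11600, (F,merge)→56550 …(+1); best=2400 via (D,nl_idx)
  {ABD}: card=1000; try (B,merge)→5850, (A,hash)→8800, (B,hash)→9550, (B,nl)→25500, (A,nl_idx)→29200, (A,merge)→56550 …(+1); best=5850 via (B,merge)
  {ACD}: card=100; try (C,hash)→1030, (C,merge)→1130, (D,nl_idx)→1280, (C,nl)→2500, (D,merge)→2980, (D,hash)→3680 …(+1); best=1030 via (C,hash)
  {ACE}: card=1250; try (A,hash)→1780, (E,hash)→1880, (E,merge)→1980, (E,nl_idx)→2330, (A,nl_idx)→4930, (A,merge)→6030 …(+2); best=1780 via (A,hash)
  {ABDF}: card=100; try (A,hash)→3400, (A,nl_idx)→4900, (A,merge)→6750, (F,hash)→7450, (F,merge)→17200, (A,nl)→22400 …(+1); best=3400 via (A,hash)
  {ABCD}: card=2000; try (B,merge)→6830, (C,hash)→7330, (B,hash)→10130, (C,merge)→17130, (C,nl)→45850, (B,nl)→51030; best=6830 via (B,merge)
  {ACDE}: card=1250; try (E,hash)→2530, (E,merge)→2630, (E,nl_idx)→2980, (D,hash)→6230, (E,nl)→11030, (D,nl_idx)→13030 …(+2); best=2530 via (E,hash)
  {ABCDF}: card=200; try (C,hash)→3980, (C,merge)→4480, (C,nl)→7400, (F,hash)→9430, (F,merge)→31180, (F,nl)→106830; best=3980 via (C,hash)
  {ABCDE}: card=25000; try (E,hash)→10230, (B,hash)→12780, (B,merge)→22530, (E,merge)→31630, (E,nl_idx)→45830, (E,nl)→206830 …(+1); best=10230 via (E,hash)
  {ABCDEF}: card=2500; try (E,hash)→5580, (E,merge)→6580, (E,nl_idx)→7880, (E,nl)→23980, (F,hash)→35830, (F,merge)→410580 …(+1); best=5580 via (E,hash)

5580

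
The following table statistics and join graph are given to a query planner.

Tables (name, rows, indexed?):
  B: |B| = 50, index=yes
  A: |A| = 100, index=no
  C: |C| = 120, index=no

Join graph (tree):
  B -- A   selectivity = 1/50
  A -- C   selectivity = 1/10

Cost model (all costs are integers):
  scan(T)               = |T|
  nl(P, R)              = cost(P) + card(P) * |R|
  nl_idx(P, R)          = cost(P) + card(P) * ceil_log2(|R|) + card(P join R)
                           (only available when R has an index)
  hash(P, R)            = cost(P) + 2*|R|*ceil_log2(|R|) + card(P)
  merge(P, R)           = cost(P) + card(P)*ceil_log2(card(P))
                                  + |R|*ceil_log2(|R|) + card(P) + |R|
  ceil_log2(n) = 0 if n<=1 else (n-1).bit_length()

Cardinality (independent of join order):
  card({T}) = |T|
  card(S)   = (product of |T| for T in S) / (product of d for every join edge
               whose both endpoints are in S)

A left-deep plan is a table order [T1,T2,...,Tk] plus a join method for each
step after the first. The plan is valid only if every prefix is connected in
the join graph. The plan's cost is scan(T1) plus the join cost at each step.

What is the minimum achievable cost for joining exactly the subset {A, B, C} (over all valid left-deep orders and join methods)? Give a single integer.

Selinger DP over subsets of {A,B,C}:
  {B}: scan cost=50, card=50
  {A}: scan cost=100, card=100
  {C}: scan cost=120, card=120
  {AB}: card=100; try (B,hash)→800, (B,nl_idx)→800, (A,merge)→1200, (B,merge)→1250, (A,hash)→1500, (A,nl)→5050 …(+1); best=800 via (B,hash)
  {AC}: card=1200; try (A,hash)→1640, (C,merge)→1860, (C,hash)→1880, (A,merge)→1880, (C,nl)→12100, (A,nl)→12120; best=1640 via (A,hash)
  {ABC}: card=1200; try (C,merge)→2560, (C,hash)→2580, (B,hash)→3440, (B,nl_idx)→10040, (C,nl)→12800, (B,merge)→16390 …(+1); best=2560 via (C,merge)

2560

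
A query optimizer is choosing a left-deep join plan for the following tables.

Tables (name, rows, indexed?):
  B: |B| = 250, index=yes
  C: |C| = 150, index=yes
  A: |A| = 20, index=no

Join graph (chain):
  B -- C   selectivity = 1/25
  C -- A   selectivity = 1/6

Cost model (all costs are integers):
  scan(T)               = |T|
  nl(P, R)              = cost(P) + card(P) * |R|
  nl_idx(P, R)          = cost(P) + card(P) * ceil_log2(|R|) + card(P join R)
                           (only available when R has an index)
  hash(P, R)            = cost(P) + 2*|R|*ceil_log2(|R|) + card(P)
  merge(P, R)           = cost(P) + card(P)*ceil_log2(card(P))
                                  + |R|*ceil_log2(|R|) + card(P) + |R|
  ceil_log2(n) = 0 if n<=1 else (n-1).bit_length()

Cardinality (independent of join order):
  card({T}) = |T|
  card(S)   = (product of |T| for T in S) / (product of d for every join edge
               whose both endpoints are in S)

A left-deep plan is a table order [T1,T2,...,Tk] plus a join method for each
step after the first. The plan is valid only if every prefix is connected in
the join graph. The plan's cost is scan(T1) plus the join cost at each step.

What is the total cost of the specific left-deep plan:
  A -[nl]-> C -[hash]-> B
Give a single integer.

step 1: scan A: cost=20, card=20
step 2: join C via nl
    card(P join C) = 20*150/(6) = 500
    cost = 20 + 20*150 = 3020
step 3: join B via hash
    card(P join B) = 500*250/(25) = 5000
    cost = 3020 + 2*250*8 + 500 = 7520

7520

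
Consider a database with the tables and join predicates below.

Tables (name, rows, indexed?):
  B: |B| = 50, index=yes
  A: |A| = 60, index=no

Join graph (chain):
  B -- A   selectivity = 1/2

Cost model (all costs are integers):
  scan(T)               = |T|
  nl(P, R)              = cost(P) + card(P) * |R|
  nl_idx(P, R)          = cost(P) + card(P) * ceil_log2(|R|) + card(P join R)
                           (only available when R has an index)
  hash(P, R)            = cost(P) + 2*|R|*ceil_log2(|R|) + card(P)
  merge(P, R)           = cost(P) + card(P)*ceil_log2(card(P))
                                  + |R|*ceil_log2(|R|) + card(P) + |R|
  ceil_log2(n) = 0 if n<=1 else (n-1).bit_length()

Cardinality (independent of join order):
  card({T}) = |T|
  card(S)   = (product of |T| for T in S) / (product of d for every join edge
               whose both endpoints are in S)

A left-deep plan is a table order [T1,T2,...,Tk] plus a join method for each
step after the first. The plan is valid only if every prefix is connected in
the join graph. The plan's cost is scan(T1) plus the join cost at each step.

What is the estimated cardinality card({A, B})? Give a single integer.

Tables in S: A(60), B(50)
Edges inside S: B-A(d=2)
numerator = 60 * 50 = 3000
denominator = 2 = 2
card(S) = 3000 / 2 = 1500

1500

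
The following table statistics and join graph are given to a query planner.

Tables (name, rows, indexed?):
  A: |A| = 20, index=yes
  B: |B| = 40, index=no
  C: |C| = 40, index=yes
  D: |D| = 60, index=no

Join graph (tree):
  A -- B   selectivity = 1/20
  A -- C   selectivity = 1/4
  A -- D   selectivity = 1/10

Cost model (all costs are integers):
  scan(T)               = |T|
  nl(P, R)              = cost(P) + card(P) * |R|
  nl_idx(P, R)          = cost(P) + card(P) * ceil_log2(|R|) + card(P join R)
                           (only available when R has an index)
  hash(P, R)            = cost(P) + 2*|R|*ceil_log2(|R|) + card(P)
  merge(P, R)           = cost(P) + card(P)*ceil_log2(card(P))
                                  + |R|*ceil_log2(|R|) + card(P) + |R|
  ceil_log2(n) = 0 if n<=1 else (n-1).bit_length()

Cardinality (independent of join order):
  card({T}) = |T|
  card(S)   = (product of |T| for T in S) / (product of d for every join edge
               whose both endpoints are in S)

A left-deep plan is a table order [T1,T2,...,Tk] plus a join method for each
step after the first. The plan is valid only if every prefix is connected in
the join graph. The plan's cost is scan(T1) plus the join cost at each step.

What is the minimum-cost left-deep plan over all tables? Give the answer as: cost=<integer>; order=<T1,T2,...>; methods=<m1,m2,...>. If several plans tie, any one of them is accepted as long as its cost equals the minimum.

cost=1640; order=D,A,B,C; methods=hash,hash,hash

Selinger DP (subsets sized 1..n):
  {A}: scan cost=20, card=20
  {B}: scan cost=40, card=40
  {C}: scan cost=40, card=40
  {D}: scan cost=60, card=60
  {AB}: card=40; try (A,hash)→280, (A,nl_idx)→280, (B,merge)→420, (A,merge)→440, (B,hash)→520, (B,nl)→820 …(+1); best=280 via (A,hash)
  {AC}: card=200; try (A,hash)→280, (C,nl_idx)→340, (C,merge)→420, (A,merge)→440, (A,nl_idx)→440, (C,hash)→520 …(+2); best=280 via (A,hash)
  {AD}: card=120; try (A,hash)→320, (A,nl_idx)→480, (D,merge)→560, (A,merge)→600, (D,hash)→760, (D,nl)→1220 …(+1); best=320 via (A,hash)
  {ABC}: card=400; try (C,hash)→800, (C,merge)→840, (C,nl_idx)→920, (B,hash)→960, (C,nl)→1880, (B,merge)→2360 …(+1); best=800 via (C,hash)
  {ABD}: card=240; try (B,hash)→920, (D,merge)→980, (D,hash)→1040, (B,merge)→1560, (D,nl)→2680, (B,nl)→5120; best=920 via (B,hash)
  {ACD}: card=1200; try (C,hash)→920, (D,hash)→1200, (C,merge)→1560, (C,nl_idx)→2240, (D,merge)→2500, (C,nl)→5120 …(+1); best=920 via (C,hash)
  {ABCD}: card=2400; try (C,hash)→1640, (D,hash)→1920, (B,hash)→2600, (C,merge)→3360, (C,nl_idx)→4760, (D,merge)→5220 …(+4); best=1640 via (C,hash)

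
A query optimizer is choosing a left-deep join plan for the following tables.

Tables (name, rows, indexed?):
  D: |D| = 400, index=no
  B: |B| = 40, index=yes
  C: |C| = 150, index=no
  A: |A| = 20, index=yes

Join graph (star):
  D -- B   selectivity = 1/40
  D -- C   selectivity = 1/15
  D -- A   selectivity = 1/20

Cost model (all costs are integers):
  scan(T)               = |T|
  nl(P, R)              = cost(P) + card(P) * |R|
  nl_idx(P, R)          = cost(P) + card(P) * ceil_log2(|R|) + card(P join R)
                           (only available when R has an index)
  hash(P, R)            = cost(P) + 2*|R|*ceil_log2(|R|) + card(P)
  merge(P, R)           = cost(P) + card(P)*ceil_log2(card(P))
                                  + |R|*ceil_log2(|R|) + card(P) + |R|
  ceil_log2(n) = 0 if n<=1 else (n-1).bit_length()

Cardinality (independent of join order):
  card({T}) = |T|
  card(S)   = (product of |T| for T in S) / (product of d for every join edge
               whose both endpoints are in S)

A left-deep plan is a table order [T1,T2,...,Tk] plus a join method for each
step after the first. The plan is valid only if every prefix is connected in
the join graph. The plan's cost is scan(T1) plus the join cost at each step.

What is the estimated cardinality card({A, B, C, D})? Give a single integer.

Tables in S: A(20), B(40), C(150), D(400)
Edges inside S: D-B(d=40), D-C(d=15), D-A(d=20)
numerator = 20 * 40 * 150 * 400 = 48000000
denominator = 40 * 15 * 20 = 12000
card(S) = 48000000 / 12000 = 4000

4000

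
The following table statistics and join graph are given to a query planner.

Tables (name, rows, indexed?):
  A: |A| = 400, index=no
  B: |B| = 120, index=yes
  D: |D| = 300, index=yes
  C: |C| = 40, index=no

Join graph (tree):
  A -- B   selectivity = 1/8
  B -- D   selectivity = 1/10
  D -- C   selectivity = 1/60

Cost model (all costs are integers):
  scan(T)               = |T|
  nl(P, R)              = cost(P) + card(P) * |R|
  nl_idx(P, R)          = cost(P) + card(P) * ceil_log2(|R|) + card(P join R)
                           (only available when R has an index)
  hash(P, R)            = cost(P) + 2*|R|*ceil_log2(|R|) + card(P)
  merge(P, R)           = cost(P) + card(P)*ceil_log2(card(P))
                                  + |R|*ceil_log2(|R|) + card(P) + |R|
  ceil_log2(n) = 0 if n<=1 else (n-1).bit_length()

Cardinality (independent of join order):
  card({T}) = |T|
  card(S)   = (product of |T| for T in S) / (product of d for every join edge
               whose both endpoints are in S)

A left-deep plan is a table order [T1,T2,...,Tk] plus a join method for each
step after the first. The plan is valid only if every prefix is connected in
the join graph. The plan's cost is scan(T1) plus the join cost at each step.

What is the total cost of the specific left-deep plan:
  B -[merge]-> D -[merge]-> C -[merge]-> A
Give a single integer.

step 1: scan B: cost=120, card=120
step 2: join D via merge
    card(P join D) = 120*300/(10) = 3600
    cost = 120 + 120*7 + 300*9 + 120 + 300 = 4080
step 3: join C via merge
    card(P join C) = 3600*40/(60) = 2400
    cost = 4080 + 3600*12 + 40*6 + 3600 + 40 = 51160
step 4: join A via merge
    card(P join A) = 2400*400/(8) = 120000
    cost = 51160 + 2400*12 + 400*9 + 2400 + 400 = 86360

86360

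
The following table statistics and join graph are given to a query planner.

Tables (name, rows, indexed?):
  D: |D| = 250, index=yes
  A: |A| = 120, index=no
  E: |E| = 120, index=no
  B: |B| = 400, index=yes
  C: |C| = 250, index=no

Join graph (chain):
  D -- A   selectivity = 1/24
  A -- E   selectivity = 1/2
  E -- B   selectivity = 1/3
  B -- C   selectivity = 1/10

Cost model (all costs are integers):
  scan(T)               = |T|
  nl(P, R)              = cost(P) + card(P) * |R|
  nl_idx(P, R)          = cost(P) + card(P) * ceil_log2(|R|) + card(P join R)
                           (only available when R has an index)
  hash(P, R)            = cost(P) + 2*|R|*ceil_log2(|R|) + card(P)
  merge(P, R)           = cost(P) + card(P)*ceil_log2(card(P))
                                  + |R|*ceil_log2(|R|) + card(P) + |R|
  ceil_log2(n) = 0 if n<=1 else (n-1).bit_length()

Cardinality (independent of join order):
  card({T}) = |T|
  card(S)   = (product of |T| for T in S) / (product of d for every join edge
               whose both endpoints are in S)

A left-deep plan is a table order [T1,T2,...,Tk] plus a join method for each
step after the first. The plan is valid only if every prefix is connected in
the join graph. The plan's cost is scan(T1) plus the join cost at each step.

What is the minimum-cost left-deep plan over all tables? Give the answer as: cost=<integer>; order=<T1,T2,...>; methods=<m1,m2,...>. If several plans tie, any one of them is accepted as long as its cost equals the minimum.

Selinger DP (subsets sized 1..n):
  {D}: scan cost=250, card=250
  {A}: scan cost=120, card=120
  {E}: scan cost=120, card=120
  {B}: scan cost=400, card=400
  {C}: scan cost=250, card=250
  {AD}: card=1250; try (A,hash)→2180, (D,nl_idx)→2330, (D,merge)→3330, (A,merge)→3460, (D,hash)→4240, (D,nl)→30120 …(+1); best=2180 via (A,hash)
  {AE}: card=7200; try (E,hash)→1920, (A,hash)→1920, (E,merge)→2040, (A,merge)→2040, (E,nl)→14520, (A,nl)→14520; best=1920 via (E,hash)
  {BE}: card=16000; try (E,hash)→2480, (B,merge)→5080, (E,merge)→5360, (B,hash)→7440, (B,nl_idx)→17200, (B,nl)→48120 …(+1); best=2480 via (E,hash)
  {BC}: card=10000; try (C,hash)→4800, (B,merge)→6500, (C,merge)→6650, (B,hash)→7700, (B,nl_idx)→12500, (B,nl)→100250 …(+1); best=4800 via (C,hash)
  {ADE}: card=75000; try (E,hash)→5110, (D,hash)→13120, (E,merge)→18140, (D,merge)→104970, (D,nl_idx)→134520, (E,nl)→152180 …(+1); best=5110 via (E,hash)
  {ABE}: card=960000; try (B,hash)→16320, (A,hash)→20160, (B,merge)→106720, (A,merge)→243440, (B,nl_idx)→1026720, (A,nl)→1922480 …(+1); best=16320 via (B,hash)
  {BCE}: card=400000; try (E,hash)→16480, (C,hash)→22480, (E,merge)→155760, (C,merge)→244730, (E,nl)→1204800, (C,nl)→4002480; best=16480 via (E,hash)
  {ABDE}: card=10000000; try (B,hash)→87310, (D,hash)→980320, (B,merge)→1359110, (B,nl_idx)→10680110, (D,nl_idx)→17696320, (D,merge)→20178570 …(+2); best=87310 via (B,hash)
  {ABCE}: card=24000000; try (A,hash)→418160, (C,hash)→980320, (A,merge)→8017440, (C,merge)→20178570, (A,nl)→48016480, (C,nl)→240016320; best=418160 via (A,hash)
  {ABCDE}: card=250000000; try (C,hash)→10091310, (D,hash)→24422160, (C,merge)→250089560, (D,nl_idx)→442418160, (D,merge)→624420410, (C,nl)→2500087310 …(+1); best=10091310 via (C,hash)

cost=10091310; order=D,A,E,B,C; methods=hash,hash,hash,hash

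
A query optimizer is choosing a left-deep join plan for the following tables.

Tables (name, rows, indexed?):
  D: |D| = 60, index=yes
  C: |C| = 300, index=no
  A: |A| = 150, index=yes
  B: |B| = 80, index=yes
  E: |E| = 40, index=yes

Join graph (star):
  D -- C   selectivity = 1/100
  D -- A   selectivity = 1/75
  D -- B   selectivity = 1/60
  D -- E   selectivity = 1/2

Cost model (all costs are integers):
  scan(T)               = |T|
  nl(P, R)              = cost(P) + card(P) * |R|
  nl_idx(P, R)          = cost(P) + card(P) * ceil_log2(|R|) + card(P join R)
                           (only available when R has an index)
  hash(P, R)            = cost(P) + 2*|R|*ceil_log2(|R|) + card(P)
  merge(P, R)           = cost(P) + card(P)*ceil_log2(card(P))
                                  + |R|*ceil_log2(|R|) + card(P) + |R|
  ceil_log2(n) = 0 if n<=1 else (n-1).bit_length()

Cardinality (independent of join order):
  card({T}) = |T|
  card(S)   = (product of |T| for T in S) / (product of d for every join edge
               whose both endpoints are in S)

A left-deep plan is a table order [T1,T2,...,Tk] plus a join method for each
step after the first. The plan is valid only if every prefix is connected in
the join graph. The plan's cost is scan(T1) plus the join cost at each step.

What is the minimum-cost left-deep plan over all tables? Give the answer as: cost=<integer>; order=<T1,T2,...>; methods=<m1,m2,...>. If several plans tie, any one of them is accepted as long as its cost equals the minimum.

Selinger DP (subsets sized 1..n):
  {D}: scan cost=60, card=60
  {C}: scan cost=300, card=300
  {A}: scan cost=150, card=150
  {B}: scan cost=80, card=80
  {E}: scan cost=40, card=40
  {CD}: card=180; try (D,hash)→1320, (D,nl_idx)→2280, (C,merge)→3480, (D,merge)→3720, (C,hash)→5520, (C,nl)→18060 …(+1); best=1320 via (D,hash)
  {AD}: card=120; try (A,nl_idx)→660, (D,hash)→1020, (D,nl_idx)→1170, (A,merge)→1830, (D,merge)→1920, (A,hash)→2520 …(+2); best=660 via (A,nl_idx)
  {BD}: card=80; try (B,nl_idx)→560, (D,nl_idx)→640, (D,hash)→880, (B,merge)→1120, (D,merge)→1140, (B,hash)→1240 …(+2); best=560 via (B,nl_idx)
  {DE}: card=1200; try (E,hash)→600, (D,merge)→740, (E,merge)→760, (D,hash)→800, (D,nl_idx)→1480, (E,nl_idx)→1620 …(+2); best=600 via (E,hash)
  {ACD}: card=360; try (A,nl_idx)→3120, (A,hash)→3900, (A,merge)→4290, (C,merge)→4620, (C,hash)→6180, (A,nl)→28320 …(+1); best=3120 via (A,nl_idx)
  {BCD}: card=240; try (B,hash)→2620, (B,nl_idx)→2820, (B,merge)→3580, (C,merge)→4200, (C,hash)→6040, (B,nl)→15720 …(+1); best=2620 via (B,hash)
  {CDE}: card=3600; try (E,hash)→1980, (E,merge)→3220, (E,nl_idx)→6000, (C,hash)→7200, (E,nl)→8520, (C,merge)→18000 …(+1); best=1980 via (E,hash)
  {ABD}: card=160; try (A,nl_idx)→1360, (B,nl_idx)→1660, (B,hash)→1900, (B,merge)→2260, (A,merge)→2550, (A,hash)→3040 …(+2); best=1360 via (A,nl_idx)
  {ADE}: card=2400; try (E,hash)→1260, (E,merge)→1900, (E,nl_idx)→3780, (A,hash)→4200, (E,nl)→5460, (A,nl_idx)→12600 …(+2); best=1260 via (E,hash)
  {BDE}: card=1600; try (E,hash)→1120, (E,merge)→1480, (E,nl_idx)→2640, (B,hash)→2920, (E,nl)→3760, (B,nl_idx)→10600 …(+2); best=1120 via (E,hash)
  {ABCD}: card=480; try (B,hash)→4600, (A,nl_idx)→5020, (A,hash)→5260, (C,merge)→5800, (B,nl_idx)→6120, (A,merge)→6130 …(+5); best=4600 via (B,hash)
  {ACDE}: card=7200; try (E,hash)→3960, (E,merge)→7000, (A,hash)→7980, (C,hash)→9060, (E,nl_idx)→12480, (E,nl)→17520 …(+5); best=3960 via (E,hash)
  {BCDE}: card=4800; try (E,hash)→3340, (E,merge)→5060, (B,hash)→6700, (C,hash)→8120, (E,nl_idx)→8860, (E,nl)→12220 …(+5); best=3340 via (E,hash)
  {ABDE}: card=3200; try (E,hash)→2000, (E,merge)→3080, (B,hash)→4780, (A,hash)→5120, (E,nl_idx)→5520, (E,nl)→7760 …(+6); best=2000 via (E,hash)
  {ABCDE}: card=9600; try (E,hash)→5560, (E,merge)→9680, (A,hash)→10540, (C,hash)→10600, (B,hash)→12280, (E,nl_idx)→17080 …(+9); best=5560 via (E,hash)

cost=5560; order=C,D,A,B,E; methods=hash,nl_idx,hash,hash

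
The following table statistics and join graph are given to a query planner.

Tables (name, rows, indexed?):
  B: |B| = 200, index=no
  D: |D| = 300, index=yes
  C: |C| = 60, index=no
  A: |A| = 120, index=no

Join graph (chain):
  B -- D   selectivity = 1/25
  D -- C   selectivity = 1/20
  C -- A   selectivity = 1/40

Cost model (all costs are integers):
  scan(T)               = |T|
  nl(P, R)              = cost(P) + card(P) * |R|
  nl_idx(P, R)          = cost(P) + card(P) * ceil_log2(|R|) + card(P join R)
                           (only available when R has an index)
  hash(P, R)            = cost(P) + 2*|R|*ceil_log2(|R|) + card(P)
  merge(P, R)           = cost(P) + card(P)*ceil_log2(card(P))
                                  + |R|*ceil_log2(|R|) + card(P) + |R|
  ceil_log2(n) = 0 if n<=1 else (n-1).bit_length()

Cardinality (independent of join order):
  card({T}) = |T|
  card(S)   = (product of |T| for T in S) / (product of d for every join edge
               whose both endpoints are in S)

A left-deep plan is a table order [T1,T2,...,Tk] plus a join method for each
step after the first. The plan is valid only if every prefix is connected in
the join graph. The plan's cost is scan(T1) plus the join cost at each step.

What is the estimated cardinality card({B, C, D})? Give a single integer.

Tables in S: B(200), C(60), D(300)
Edges inside S: B-D(d=25), D-C(d=20)
numerator = 200 * 60 * 300 = 3600000
denominator = 25 * 20 = 500
card(S) = 3600000 / 500 = 7200

7200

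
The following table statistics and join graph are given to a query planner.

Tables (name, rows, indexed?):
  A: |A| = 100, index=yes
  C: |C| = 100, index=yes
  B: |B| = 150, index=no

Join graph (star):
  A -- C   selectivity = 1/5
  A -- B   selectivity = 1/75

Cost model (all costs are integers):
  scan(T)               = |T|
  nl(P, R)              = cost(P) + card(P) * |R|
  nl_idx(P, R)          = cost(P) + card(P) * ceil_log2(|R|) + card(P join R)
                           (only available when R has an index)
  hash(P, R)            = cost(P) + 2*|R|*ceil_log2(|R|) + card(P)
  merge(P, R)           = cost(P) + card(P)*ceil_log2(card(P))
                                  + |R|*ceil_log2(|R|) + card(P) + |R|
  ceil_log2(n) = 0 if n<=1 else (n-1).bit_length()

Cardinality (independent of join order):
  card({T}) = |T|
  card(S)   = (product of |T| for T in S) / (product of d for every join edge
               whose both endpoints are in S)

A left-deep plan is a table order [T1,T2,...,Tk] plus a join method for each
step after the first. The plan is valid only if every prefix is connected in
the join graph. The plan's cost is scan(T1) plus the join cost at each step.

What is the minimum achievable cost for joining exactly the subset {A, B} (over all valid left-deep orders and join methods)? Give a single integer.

1400

Selinger DP over subsets of {A,B}:
  {A}: scan cost=100, card=100
  {B}: scan cost=150, card=150
  {AB}: card=200; try (A,nl_idx)→1400, (A,hash)→1700, (B,merge)→2250, (A,merge)→2300, (B,hash)→2600, (B,nl)→15100 …(+1); best=1400 via (A,nl_idx)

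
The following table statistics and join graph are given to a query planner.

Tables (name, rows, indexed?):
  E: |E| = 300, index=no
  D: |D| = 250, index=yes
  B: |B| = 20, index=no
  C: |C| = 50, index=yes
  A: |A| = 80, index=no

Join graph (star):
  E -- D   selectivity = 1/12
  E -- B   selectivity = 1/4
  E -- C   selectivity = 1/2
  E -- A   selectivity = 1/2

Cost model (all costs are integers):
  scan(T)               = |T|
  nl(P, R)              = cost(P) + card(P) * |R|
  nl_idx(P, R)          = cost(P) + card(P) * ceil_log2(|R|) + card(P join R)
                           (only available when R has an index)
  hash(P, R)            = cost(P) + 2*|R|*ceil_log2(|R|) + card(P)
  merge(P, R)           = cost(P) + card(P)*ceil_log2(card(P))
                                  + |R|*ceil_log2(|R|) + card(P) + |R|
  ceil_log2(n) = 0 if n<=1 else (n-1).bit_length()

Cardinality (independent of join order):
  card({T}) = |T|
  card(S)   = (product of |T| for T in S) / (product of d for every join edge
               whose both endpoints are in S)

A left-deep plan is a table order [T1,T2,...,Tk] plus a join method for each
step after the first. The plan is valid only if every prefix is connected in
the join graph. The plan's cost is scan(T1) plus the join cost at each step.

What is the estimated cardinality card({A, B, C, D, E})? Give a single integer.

Tables in S: A(80), B(20), C(50), D(250), E(300)
Edges inside S: E-D(d=12), E-B(d=4), E-C(d=2), E-A(d=2)
numerator = 80 * 20 * 50 * 250 * 300 = 6000000000
denominator = 12 * 4 * 2 * 2 = 192
card(S) = 6000000000 / 192 = 31250000

31250000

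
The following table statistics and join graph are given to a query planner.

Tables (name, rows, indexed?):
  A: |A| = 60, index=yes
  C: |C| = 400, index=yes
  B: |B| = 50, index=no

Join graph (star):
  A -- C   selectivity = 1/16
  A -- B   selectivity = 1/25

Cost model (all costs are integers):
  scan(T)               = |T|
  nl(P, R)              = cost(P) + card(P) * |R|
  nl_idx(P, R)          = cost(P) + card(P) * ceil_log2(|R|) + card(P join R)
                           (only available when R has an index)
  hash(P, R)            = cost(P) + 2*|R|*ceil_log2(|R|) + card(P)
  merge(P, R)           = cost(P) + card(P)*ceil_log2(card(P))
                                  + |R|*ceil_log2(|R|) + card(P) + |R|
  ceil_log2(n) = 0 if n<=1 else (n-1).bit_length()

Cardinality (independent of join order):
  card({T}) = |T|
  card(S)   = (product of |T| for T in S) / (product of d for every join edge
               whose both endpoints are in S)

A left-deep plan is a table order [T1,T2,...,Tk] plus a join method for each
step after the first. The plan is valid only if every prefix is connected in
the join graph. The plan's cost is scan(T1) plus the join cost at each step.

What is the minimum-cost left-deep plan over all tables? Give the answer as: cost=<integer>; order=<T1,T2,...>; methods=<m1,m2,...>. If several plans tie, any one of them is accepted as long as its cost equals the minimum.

Selinger DP (subsets sized 1..n):
  {A}: scan cost=60, card=60
  {C}: scan cost=400, card=400
  {B}: scan cost=50, card=50
  {AC}: card=1500; try (A,hash)→1520, (C,nl_idx)→2100, (A,nl_idx)→4300, (C,merge)→4480, (A,merge)→4820, (C,hash)→7320 …(+2); best=1520 via (A,hash)
  {AB}: card=120; try (A,nl_idx)→470, (B,hash)→720, (A,hash)→820, (A,merge)→820, (B,merge)→830, (A,nl)→3050 …(+1); best=470 via (A,nl_idx)
  {ABC}: card=3000; try (B,hash)→3620, (C,nl_idx)→4550, (C,merge)→5430, (C,hash)→7790, (B,merge)→19870, (C,nl)→48470 …(+1); best=3620 via (B,hash)

cost=3620; order=C,A,B; methods=hash,hash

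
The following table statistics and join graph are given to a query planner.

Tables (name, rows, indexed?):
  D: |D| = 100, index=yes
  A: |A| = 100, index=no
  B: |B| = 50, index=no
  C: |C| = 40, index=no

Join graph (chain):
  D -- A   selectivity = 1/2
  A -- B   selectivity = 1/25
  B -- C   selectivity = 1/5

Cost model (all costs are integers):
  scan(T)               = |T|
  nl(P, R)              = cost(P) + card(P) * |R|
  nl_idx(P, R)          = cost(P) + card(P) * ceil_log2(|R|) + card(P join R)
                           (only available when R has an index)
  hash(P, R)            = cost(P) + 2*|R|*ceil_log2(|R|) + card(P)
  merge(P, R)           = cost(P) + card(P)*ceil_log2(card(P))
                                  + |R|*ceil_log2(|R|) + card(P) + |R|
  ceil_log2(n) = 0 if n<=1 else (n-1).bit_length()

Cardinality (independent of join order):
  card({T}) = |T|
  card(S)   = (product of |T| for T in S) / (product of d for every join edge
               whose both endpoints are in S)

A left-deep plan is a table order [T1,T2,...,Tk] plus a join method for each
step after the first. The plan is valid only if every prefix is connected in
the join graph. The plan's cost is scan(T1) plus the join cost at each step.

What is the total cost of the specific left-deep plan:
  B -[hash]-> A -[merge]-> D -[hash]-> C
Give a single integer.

14580

step 1: scan B: cost=50, card=50
step 2: join A via hash
    card(P join A) = 50*100/(25) = 200
    cost = 50 + 2*100*7 + 50 = 1500
step 3: join D via merge
    card(P join D) = 200*100/(2) = 10000
    cost = 1500 + 200*8 + 100*7 + 200 + 100 = 4100
step 4: join C via hash
    card(P join C) = 10000*40/(5) = 80000
    cost = 4100 + 2*40*6 + 10000 = 14580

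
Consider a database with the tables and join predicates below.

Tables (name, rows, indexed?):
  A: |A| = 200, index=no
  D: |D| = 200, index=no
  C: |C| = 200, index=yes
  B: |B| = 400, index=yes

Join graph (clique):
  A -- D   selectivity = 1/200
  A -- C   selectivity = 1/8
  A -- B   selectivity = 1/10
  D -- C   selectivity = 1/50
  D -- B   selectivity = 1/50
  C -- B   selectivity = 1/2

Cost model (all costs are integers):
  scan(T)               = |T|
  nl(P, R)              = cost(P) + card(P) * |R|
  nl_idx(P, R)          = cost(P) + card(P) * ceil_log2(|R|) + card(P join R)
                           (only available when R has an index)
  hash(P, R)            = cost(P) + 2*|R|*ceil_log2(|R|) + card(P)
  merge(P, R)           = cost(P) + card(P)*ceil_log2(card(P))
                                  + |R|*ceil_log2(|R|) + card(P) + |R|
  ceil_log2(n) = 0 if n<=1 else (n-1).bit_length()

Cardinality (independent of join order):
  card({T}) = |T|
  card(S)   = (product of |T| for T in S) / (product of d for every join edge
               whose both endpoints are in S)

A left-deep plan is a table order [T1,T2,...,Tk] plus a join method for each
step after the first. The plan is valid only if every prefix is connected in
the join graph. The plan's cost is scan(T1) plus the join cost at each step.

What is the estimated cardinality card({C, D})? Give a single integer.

800

Tables in S: C(200), D(200)
Edges inside S: D-C(d=50)
numerator = 200 * 200 = 40000
denominator = 50 = 50
card(S) = 40000 / 50 = 800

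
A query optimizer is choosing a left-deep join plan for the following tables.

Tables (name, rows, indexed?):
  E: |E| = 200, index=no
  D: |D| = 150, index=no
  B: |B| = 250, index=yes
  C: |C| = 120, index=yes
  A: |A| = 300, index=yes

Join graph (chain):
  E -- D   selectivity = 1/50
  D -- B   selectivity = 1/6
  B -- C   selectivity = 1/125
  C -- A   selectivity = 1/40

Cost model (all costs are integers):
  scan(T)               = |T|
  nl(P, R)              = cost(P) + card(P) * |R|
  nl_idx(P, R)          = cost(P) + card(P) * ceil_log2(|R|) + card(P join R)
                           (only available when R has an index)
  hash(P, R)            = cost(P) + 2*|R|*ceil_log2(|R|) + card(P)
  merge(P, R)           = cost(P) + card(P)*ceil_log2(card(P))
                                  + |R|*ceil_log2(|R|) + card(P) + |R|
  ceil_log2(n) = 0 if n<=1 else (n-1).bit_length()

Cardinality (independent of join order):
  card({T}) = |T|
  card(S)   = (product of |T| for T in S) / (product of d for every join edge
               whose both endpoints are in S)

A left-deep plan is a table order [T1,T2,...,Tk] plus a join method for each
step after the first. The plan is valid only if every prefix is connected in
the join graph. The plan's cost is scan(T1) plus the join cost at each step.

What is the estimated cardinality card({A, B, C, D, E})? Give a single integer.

Tables in S: A(300), B(250), C(120), D(150), E(200)
Edges inside S: E-D(d=50), D-B(d=6), B-C(d=125), C-A(d=40)
numerator = 300 * 250 * 120 * 150 * 200 = 270000000000
denominator = 50 * 6 * 125 * 40 = 1500000
card(S) = 270000000000 / 1500000 = 180000

180000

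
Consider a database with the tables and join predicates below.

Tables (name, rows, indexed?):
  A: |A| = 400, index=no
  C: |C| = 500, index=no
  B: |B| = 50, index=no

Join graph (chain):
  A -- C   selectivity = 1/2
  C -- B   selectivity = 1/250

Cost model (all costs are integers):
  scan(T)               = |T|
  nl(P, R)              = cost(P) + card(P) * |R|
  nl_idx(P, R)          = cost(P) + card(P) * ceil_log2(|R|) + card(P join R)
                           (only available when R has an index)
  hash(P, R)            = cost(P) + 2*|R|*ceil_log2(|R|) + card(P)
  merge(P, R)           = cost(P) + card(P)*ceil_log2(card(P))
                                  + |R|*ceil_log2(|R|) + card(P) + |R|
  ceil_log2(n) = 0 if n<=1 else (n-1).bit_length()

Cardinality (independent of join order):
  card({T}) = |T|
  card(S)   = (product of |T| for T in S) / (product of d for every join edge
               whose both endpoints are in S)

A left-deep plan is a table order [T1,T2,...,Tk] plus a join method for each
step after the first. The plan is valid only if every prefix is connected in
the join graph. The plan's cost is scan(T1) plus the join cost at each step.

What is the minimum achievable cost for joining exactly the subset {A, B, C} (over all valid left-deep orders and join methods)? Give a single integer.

Selinger DP over subsets of {A,B,C}:
  {A}: scan cost=400, card=400
  {C}: scan cost=500, card=500
  {B}: scan cost=50, card=50
  {AC}: card=100000; try (A,hash)→8200, (C,merge)→9400, (A,merge)→9500, (C,hash)→9800, (C,nl)→200400, (A,nl)→200500; best=8200 via (A,hash)
  {BC}: card=100; try (B,hash)→1600, (C,merge)→5400, (B,merge)→5850, (C,hash)→9100, (C,nl)→25050, (B,nl)→25500; best=1600 via (B,hash)
  {ABC}: card=20000; try (A,merge)→6400, (A,hash)→8900, (A,nl)→41600, (B,hash)→108800, (B,merge)→1808550, (B,nl)→5008200; best=6400 via (A,merge)

6400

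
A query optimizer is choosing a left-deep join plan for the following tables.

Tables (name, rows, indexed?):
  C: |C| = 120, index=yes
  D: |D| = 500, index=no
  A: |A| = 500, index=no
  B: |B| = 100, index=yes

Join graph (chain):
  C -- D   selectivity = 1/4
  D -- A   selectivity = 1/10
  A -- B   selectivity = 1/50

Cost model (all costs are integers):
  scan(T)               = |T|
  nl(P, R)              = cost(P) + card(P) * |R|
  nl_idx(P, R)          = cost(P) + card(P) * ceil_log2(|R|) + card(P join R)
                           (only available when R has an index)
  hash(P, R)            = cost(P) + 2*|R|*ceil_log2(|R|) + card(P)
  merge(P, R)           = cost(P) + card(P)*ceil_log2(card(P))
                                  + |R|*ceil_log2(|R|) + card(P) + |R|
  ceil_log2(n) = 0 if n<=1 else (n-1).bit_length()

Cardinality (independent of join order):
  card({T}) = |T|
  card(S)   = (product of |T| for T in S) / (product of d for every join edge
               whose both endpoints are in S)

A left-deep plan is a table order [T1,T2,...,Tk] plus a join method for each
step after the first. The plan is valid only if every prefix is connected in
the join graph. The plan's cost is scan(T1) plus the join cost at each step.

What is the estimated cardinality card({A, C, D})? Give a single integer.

750000

Tables in S: A(500), C(120), D(500)
Edges inside S: C-D(d=4), D-A(d=10)
numerator = 500 * 120 * 500 = 30000000
denominator = 4 * 10 = 40
card(S) = 30000000 / 40 = 750000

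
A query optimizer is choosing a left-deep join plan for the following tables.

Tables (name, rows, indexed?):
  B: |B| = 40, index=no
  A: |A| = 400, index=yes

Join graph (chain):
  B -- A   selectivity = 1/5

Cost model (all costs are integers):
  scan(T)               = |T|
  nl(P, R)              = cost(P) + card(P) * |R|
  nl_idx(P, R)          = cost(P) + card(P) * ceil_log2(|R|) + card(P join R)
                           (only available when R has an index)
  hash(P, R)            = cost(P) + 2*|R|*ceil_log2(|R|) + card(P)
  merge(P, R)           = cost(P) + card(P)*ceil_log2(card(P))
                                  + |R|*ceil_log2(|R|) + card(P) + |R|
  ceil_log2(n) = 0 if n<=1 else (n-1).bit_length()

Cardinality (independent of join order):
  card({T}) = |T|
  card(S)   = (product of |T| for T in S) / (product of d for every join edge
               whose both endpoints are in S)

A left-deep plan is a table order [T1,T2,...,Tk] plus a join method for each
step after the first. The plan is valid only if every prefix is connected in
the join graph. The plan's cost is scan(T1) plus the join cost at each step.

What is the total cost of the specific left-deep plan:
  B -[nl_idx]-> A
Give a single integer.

3600

step 1: scan B: cost=40, card=40
step 2: join A via nl_idx
    card(P join A) = 40*400/(5) = 3200
    cost = 40 + 40*9 + 3200 = 3600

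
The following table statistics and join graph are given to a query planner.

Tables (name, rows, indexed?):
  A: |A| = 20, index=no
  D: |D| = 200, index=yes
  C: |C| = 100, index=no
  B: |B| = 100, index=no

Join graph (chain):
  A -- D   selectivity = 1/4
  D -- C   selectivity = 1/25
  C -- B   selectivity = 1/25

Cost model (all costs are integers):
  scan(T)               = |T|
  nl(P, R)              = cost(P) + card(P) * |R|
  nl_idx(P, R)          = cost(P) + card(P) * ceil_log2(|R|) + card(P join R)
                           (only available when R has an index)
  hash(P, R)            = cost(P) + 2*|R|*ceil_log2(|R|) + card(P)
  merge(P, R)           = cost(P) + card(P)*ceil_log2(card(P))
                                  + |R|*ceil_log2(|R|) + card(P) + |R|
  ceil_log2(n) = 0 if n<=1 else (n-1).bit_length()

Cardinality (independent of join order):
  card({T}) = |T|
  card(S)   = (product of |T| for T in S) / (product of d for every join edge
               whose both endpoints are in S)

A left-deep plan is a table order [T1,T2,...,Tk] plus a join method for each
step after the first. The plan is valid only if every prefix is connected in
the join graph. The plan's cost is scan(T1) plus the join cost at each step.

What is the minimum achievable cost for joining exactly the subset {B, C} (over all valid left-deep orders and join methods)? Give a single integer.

1600

Selinger DP over subsets of {B,C}:
  {C}: scan cost=100, card=100
  {B}: scan cost=100, card=100
  {BC}: card=400; try (C,hash)→1600, (B,hash)→1600, (C,merge)→1700, (B,merge)→1700, (C,nl)→10100, (B,nl)→10100; best=1600 via (C,hash)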